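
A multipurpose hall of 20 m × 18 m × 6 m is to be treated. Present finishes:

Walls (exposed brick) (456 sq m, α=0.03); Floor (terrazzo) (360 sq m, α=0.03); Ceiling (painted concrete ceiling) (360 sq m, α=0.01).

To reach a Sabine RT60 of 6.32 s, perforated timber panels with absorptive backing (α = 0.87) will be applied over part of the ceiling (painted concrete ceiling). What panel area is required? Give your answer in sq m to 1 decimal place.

31.3

Total absorption A₁ = 456·0.03 + 360·0.03 + 360·0.01
  = 13.680 + 10.800 + 3.600 = 28.080 sq m sabins.
V = 2160 m³. Target absorption A₂ = 0.161 × 2160 / 6.32 = 55.025 sabins.
Absorption to add: 55.025 − 28.080 = 26.945 sabins.
Each sq m of panel replacing the ceiling (painted concrete ceiling) adds (0.87 − 0.01) = 0.86 sabins.
Panel area = 26.945 / 0.86 = 31.3 sq m.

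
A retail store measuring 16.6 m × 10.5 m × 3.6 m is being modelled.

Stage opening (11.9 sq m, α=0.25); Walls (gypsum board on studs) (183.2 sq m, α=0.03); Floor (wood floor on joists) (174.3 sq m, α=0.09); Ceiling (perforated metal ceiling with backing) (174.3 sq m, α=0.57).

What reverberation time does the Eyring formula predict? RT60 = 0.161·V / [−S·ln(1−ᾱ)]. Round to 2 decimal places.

Total surface area S = 11.9 + 183.2 + 174.3 + 174.3 = 543.7 sq m.
Absorption A = 11.9·0.25 + 183.2·0.03 + 174.3·0.09 + 174.3·0.57 = 123.509 sabins.
ᾱ = 123.509 / 543.7 = 0.2272.
Eyring denominator: −S ln(1−ᾱ) = 140.131.
V = 16.6 × 10.5 × 3.6 = 627.48 m³.
T = 0.161·V/[−S·ln(1−ᾱ)] = 0.161·627.48/140.131 = 0.72 s.

0.72 seconds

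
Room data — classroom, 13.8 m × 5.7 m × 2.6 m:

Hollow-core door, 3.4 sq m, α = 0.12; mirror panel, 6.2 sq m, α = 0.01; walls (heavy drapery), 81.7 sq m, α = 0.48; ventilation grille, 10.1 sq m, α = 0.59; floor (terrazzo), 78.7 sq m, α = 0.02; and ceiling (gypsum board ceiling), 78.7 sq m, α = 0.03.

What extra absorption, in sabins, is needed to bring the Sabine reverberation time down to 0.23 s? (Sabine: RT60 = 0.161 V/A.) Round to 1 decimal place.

Summing Sᵢαᵢ: 0.408 + 0.062 + 39.216 + 5.959 + 1.574 + 2.361 → A₁ = 49.580 sabins.
V = 204.516 m³. Required absorption A₂ = 0.161 × 204.516 / 0.23 = 143.161 sabins.
Additional absorption ΔA = 143.161 − 49.580 = 93.6 sabins.

93.6 sabins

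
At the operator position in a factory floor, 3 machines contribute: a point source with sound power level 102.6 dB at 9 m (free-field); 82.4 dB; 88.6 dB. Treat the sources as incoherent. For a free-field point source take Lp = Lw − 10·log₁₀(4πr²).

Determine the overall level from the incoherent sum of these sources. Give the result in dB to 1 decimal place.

Source at 9 m: Lp = 102.6 − 10·log₁₀(4π·9²) = 102.6 − 10·log₁₀(1017.876) = 72.5 dB.
Sum in the linear (power) domain: Σ 10^(Lᵢ/10) = 10^(72.5/10) + 10^(82.4/10) + 10^(88.6/10) = 9.16e+08.
Back to dB: 10·log₁₀ Σ = 89.6 dB.

89.6 dB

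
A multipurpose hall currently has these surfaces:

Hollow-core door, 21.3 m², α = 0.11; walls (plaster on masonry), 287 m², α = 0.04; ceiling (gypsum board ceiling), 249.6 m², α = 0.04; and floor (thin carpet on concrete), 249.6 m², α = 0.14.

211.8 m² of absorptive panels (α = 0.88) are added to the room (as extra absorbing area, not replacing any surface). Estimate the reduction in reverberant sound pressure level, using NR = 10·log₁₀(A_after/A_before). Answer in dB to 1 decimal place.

6.2 dB

Equivalent absorption area: A_before = 21.3*0.11 + 287*0.04 + 249.6*0.04 + 249.6*0.14 = 58.751 m².
Added absorption = 211.8 × 0.88 = 186.384 sabins.
A_after = 58.751 + 186.384 = 245.135 sabins.
Reduction = 10 log₁₀(A_after/A_before) = 10 log₁₀(4.1724) = 6.2 dB.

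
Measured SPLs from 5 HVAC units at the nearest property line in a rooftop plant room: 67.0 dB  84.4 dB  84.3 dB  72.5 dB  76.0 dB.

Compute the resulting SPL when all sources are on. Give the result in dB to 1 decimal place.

87.8 dB

Converting to relative power and adding: 10^(67.0/10) + 10^(84.4/10) + 10^(84.3/10) + 10^(72.5/10) + 10^(76.0/10) = 6.072e+08.
Combined level = 10 log₁₀(6.072e+08) = 87.8 dB.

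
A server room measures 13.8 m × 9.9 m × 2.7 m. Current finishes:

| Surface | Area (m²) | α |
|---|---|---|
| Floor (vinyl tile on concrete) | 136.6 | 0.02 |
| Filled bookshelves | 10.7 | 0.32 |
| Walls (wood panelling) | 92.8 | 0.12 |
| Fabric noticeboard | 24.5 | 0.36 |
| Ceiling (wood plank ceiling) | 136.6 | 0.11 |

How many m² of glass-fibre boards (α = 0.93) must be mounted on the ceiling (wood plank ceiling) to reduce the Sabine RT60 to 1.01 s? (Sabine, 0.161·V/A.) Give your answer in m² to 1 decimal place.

21.5

Equivalent absorption area: A₁ = 136.6*0.02 + 10.7*0.32 + 92.8*0.12 + 24.5*0.36 + 136.6*0.11 = 41.138 m².
Required A₂ = 0.161·368.874/1.01 = 58.801 sabins.
ΔA needed = 58.801 − 41.138 = 17.663 sabins.
Net gain per m²: Δα = 0.93 − 0.11 = 0.82.
Panel area = 17.663 / 0.82 = 21.5 m².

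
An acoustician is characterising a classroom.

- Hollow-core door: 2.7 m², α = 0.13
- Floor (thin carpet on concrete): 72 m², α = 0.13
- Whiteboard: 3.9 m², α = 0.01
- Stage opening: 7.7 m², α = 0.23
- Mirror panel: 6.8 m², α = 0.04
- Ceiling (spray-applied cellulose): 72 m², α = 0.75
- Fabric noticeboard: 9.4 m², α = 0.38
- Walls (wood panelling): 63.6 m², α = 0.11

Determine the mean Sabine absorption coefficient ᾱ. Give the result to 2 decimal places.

0.32

S = Σ Sᵢ = 2.7 + 72 + 3.9 + 7.7 + 6.8 + 72 + 9.4 + 63.6 = 238.1 m².
Σ(Sᵢαᵢ) = 2.7×0.13 + 72×0.13 + 3.9×0.01 + 7.7×0.23 + 6.8×0.04 + 72×0.75 + 9.4×0.38 + 63.6×0.11 = 76.361.
ᾱ = A/S = 0.32.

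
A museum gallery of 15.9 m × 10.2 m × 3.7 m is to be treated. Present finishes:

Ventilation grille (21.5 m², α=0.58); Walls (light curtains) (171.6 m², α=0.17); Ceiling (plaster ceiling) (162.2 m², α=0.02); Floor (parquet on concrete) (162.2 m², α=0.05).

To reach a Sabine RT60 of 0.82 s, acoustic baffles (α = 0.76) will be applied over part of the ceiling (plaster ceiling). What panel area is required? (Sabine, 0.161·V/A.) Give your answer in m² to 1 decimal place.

Equivalent absorption area: A₁ = 21.5·0.58 + 171.6·0.17 + 162.2·0.02 + 162.2·0.05 = 52.996 m².
Required A₂ = 0.161·600.066/0.82 = 117.818 sabins.
ΔA needed = 117.818 − 52.996 = 64.822 sabins.
Net gain per m²: Δα = 0.76 − 0.02 = 0.74.
Panel area = 64.822 / 0.74 = 87.6 m².

87.6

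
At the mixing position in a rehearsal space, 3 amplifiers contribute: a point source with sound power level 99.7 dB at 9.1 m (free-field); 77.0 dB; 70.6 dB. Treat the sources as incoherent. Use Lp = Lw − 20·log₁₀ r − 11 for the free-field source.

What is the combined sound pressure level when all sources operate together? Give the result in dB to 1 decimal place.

78.5 dB

Source at 9.1 m: Lp = 99.7 − 20·log₁₀(9.1) − 11 = 69.5 dB.
Sum in the linear (power) domain: Σ 10^(Lᵢ/10) = 10^(69.5/10) + 10^(77.0/10) + 10^(70.6/10) = 7.051e+07.
Combined level = 10 log₁₀(7.051e+07) = 78.5 dB.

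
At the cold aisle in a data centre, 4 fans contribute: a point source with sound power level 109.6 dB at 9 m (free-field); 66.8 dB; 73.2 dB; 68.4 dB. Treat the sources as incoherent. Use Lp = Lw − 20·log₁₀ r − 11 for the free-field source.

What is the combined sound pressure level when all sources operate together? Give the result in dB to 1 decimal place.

Source at 9 m: Lp = 109.6 − 20·log₁₀(9) − 11 = 79.5 dB.
Sum in the linear (power) domain: Σ 10^(Lᵢ/10) = 10^(79.5/10) + 10^(66.8/10) + 10^(73.2/10) + 10^(68.4/10) = 1.217e+08.
Back to dB: 10·log₁₀ Σ = 80.9 dB.

80.9 dB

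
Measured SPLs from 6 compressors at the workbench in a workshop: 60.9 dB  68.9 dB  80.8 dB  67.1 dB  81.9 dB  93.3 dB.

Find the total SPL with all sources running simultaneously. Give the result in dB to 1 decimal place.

Converting to relative power and adding: 10^(60.9/10) + 10^(68.9/10) + 10^(80.8/10) + 10^(67.1/10) + 10^(81.9/10) + 10^(93.3/10) = 2.427e+09.
Combined level = 10 log₁₀(2.427e+09) = 93.9 dB.

93.9 dB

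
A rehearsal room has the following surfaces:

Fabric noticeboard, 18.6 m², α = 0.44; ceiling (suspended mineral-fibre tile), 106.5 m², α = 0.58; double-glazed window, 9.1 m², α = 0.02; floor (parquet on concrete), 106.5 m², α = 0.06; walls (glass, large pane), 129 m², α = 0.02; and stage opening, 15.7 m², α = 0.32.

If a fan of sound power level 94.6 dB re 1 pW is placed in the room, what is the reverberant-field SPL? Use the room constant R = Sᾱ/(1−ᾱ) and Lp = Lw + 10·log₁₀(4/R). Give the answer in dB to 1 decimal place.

80.3 dB

A = 84.130 sabins; S = 385.4 m².
ᾱ = 84.130/385.4 = 0.2183; R = Sᾱ/(1−ᾱ) = 84.130/(1−0.2183) = 107.624 m².
Lp = 94.6 + 10·log₁₀(4/107.624) = 94.6 + (-14.30) = 80.3 dB.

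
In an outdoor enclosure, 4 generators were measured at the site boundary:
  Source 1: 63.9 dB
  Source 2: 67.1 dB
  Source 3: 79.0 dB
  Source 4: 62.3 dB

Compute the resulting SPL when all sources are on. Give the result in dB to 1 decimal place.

79.5 dB

Σ 10^(Lᵢ/10) = 8.871e+07.
Back to dB: 10·log₁₀ Σ = 79.5 dB.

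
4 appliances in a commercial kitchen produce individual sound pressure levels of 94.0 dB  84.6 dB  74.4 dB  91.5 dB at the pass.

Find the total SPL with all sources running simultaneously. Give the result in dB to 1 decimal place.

96.3 dB

Converting to relative power and adding: 10^(94.0/10) + 10^(84.6/10) + 10^(74.4/10) + 10^(91.5/10) = 4.24e+09.
L_total = 10·log₁₀(4.24e+09) = 96.3 dB.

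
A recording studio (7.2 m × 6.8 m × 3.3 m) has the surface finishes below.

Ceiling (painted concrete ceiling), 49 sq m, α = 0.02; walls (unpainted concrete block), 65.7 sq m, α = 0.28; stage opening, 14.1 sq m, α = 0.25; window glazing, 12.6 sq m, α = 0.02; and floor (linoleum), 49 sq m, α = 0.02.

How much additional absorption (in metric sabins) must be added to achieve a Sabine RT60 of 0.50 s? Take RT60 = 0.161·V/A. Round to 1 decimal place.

27.9 sabins

Equivalent absorption area: A₁ = 49*0.02 + 65.7*0.28 + 14.1*0.25 + 12.6*0.02 + 49*0.02 = 24.133 sq m.
For T = 0.50 s, need A₂ = 0.161·V/T = 0.161·161.568/0.50 = 52.025 sabins.
Shortfall: 52.025 − 24.133 = 27.9 sabins.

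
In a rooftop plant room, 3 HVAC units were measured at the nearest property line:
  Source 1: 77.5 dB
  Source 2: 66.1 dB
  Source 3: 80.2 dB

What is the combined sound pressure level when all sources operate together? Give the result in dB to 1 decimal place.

82.2 dB

Converting to relative power and adding: 10^(77.5/10) + 10^(66.1/10) + 10^(80.2/10) = 1.65e+08.
Back to dB: 10·log₁₀ Σ = 82.2 dB.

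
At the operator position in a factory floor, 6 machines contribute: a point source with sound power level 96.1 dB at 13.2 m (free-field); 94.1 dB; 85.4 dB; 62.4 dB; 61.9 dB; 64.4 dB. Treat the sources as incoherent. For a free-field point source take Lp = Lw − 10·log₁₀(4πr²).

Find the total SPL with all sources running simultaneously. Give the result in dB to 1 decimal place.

Source at 13.2 m: Lp = 96.1 − 10·log₁₀(4π·13.2²) = 96.1 − 10·log₁₀(2189.564) = 62.7 dB.
Converting to relative power and adding: 10^(62.7/10) + 10^(94.1/10) + 10^(85.4/10) + 10^(62.4/10) + 10^(61.9/10) + 10^(64.4/10) = 2.925e+09.
Combined level = 10 log₁₀(2.925e+09) = 94.7 dB.

94.7 dB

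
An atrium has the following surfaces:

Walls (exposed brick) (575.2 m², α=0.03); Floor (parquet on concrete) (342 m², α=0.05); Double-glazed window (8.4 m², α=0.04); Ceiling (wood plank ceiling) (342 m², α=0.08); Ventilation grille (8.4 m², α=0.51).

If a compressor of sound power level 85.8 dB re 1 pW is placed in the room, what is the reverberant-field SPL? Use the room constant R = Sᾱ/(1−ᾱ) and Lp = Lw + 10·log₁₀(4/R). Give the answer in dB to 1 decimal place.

Σ(Sᵢαᵢ) = 575.2×0.03 + 342×0.05 + 8.4×0.04 + 342×0.08 + 8.4×0.51 = 66.336; total area S = 1276.0 m².
ᾱ = 0.0520, so room constant R = A/(1−ᾱ) = 69.975 m².
Lp = 85.8 + 10·log₁₀(4/69.975) = 85.8 + (-12.43) = 73.4 dB.

73.4 dB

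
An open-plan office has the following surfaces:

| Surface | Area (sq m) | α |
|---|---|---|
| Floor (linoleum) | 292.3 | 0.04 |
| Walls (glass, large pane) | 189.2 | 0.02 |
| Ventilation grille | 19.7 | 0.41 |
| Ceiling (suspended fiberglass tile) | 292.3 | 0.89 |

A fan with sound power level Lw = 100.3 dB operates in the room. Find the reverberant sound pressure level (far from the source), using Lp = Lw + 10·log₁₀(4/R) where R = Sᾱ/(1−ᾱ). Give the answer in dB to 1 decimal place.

A = 283.700 sabins; S = 793.5 sq m.
ᾱ = 283.700/793.5 = 0.3575; R = Sᾱ/(1−ᾱ) = 283.700/(1−0.3575) = 441.556 sq m.
Lp = Lw + 10 log₁₀(4/R) = 100.3 -20.43 = 79.9 dB.

79.9 dB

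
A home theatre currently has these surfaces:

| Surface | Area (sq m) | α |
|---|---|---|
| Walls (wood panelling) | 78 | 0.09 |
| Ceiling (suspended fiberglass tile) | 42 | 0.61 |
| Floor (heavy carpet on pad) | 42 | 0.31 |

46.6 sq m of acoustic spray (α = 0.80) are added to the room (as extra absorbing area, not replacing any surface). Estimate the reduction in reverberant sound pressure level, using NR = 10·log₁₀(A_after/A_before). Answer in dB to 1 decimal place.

2.6 dB

A_before = Σ Sᵢαᵢ = 78×0.09 + 42×0.61 + 42×0.31 = 45.660 sabins.
Treatment contributes 46.6·0.80 = 37.280 sabins.
New total A_after = 82.940 sabins.
NR = 10·log₁₀(82.940/45.660) = 2.6 dB.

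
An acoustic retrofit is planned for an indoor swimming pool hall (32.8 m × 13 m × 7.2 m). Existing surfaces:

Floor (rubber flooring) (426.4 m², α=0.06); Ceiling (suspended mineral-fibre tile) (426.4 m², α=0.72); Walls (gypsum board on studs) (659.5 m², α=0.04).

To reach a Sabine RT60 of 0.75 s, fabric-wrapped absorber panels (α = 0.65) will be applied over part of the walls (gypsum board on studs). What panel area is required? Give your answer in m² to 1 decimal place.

Equivalent absorption area: A₁ = 426.4*0.06 + 426.4*0.72 + 659.5*0.04 = 358.972 m².
V = 3070.08 m³. Target absorption A₂ = 0.161 × 3070.08 / 0.75 = 659.044 sabins.
Absorption to add: 659.044 − 358.972 = 300.072 sabins.
Each m² of panel replacing the walls (gypsum board on studs) adds (0.65 − 0.04) = 0.61 sabins.
Panel area = 300.072 / 0.61 = 491.9 m².

491.9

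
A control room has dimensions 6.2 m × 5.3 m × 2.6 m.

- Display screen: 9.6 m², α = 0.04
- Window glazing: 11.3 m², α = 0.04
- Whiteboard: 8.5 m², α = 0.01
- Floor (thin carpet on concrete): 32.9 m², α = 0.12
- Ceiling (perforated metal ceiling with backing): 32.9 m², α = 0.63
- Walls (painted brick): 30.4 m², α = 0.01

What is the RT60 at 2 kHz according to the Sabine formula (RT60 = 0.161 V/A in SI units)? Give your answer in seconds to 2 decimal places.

0.53 s

Total absorption A = 9.6·0.04 + 11.3·0.04 + 8.5·0.01 + 32.9·0.12 + 32.9·0.63 + 30.4·0.01
  = 0.384 + 0.452 + 0.085 + 3.948 + 20.727 + 0.304 = 25.900 m² sabins.
Volume V = 6.2 × 5.3 × 2.6 = 85.436 m³.
Sabine: RT60 = 0.161 × 85.436 / 25.900 = 0.53 s.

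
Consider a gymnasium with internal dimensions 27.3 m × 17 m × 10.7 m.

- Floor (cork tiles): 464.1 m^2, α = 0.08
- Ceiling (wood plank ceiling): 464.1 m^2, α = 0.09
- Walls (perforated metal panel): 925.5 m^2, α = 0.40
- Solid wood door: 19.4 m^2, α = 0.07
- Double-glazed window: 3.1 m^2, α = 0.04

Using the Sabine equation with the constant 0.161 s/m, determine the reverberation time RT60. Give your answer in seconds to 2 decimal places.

A = Σ Sᵢαᵢ = 464.1×0.08 + 464.1×0.09 + 925.5×0.40 + 19.4×0.07 + 3.1×0.04 = 450.579 sabins.
V = 27.3·17·10.7 = 4965.87 m³.
RT60 = 0.161 · V / A = 0.161 × 4965.87 / 450.579 = 1.77 s.

1.77 s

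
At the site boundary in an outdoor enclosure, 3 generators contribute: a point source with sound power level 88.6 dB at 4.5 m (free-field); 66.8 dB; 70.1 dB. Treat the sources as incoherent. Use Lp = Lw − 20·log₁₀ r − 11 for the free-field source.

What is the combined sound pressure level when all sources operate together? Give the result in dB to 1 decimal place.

72.5 dB

Source at 4.5 m: Lp = 88.6 − 20·log₁₀(4.5) − 11 = 64.5 dB.
Σ 10^(Lᵢ/10) = 1.784e+07.
Combined level = 10 log₁₀(1.784e+07) = 72.5 dB.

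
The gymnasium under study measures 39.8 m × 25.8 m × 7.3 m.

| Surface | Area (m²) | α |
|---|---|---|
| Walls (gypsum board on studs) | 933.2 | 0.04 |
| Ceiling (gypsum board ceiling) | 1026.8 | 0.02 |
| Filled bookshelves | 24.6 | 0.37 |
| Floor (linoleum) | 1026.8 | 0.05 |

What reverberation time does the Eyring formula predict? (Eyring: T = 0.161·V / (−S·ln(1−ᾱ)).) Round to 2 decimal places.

Total surface area S = 933.2 + 1026.8 + 24.6 + 1026.8 = 3011.4 m².
Absorption A = 933.2·0.04 + 1026.8·0.02 + 24.6·0.37 + 1026.8·0.05 = 118.306 sabins.
Mean coefficient ᾱ = A/S = 0.0393.
−S·ln(1−ᾱ) = −3011.4 × ln(1 − 0.0393) = 120.736.
V = 39.8 × 25.8 × 7.3 = 7495.932 m³.
T = 0.161·V/[−S·ln(1−ᾱ)] = 0.161·7495.932/120.736 = 10.00 s.

10.00 seconds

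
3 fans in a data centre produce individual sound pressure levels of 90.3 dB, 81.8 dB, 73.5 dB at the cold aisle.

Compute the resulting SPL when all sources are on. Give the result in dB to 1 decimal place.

91.0 dB

Σ 10^(Lᵢ/10) = 1.245e+09.
Combined level = 10 log₁₀(1.245e+09) = 91.0 dB.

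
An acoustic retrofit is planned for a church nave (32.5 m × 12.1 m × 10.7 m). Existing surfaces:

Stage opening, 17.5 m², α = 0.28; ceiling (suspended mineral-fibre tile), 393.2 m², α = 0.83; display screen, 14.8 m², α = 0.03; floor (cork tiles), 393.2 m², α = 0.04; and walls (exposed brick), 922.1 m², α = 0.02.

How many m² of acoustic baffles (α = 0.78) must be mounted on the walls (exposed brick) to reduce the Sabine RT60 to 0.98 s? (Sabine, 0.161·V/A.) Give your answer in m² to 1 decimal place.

Total absorption A₁ = 17.5×0.28 + 393.2×0.83 + 14.8×0.03 + 393.2×0.04 + 922.1×0.02
  = 4.900 + 326.356 + 0.444 + 15.728 + 18.442 = 365.870 m² sabins.
Required A₂ = 0.161·4207.775/0.98 = 691.277 sabins.
Absorption to add: 691.277 − 365.870 = 325.407 sabins.
Net gain per m²: Δα = 0.78 − 0.02 = 0.76.
Panel area = 325.407 / 0.76 = 428.2 m².

428.2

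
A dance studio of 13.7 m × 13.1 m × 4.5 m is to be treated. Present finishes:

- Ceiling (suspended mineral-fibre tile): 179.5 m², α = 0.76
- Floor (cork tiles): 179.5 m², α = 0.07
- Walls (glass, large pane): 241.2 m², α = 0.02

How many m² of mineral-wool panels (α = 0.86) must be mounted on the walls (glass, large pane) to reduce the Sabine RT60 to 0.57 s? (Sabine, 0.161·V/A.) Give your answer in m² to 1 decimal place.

88.5

Total absorption A₁ = 179.5×0.76 + 179.5×0.07 + 241.2×0.02
  = 136.420 + 12.565 + 4.824 = 153.809 m² sabins.
V = 807.615 m³. Target absorption A₂ = 0.161 × 807.615 / 0.57 = 228.116 sabins.
Absorption to add: 228.116 − 153.809 = 74.307 sabins.
Each m² of panel replacing the walls (glass, large pane) adds (0.86 − 0.02) = 0.84 sabins.
Panel area = 74.307 / 0.84 = 88.5 m².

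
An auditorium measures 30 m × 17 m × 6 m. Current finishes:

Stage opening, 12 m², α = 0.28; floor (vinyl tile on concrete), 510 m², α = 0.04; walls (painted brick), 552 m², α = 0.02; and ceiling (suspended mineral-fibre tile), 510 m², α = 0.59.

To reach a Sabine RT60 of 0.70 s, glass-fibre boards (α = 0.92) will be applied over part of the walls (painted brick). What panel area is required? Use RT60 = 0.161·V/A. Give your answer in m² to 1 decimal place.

409.0

Summing Sᵢαᵢ: 3.360 + 20.400 + 11.040 + 300.900 → A₁ = 335.700 sabins.
V = 3060 m³. Target absorption A₂ = 0.161 × 3060 / 0.70 = 703.800 sabins.
Absorption to add: 703.800 − 335.700 = 368.100 sabins.
Net gain per m²: Δα = 0.92 − 0.02 = 0.90.
Area = ΔA/Δα = 368.100/0.90 = 409.0 m².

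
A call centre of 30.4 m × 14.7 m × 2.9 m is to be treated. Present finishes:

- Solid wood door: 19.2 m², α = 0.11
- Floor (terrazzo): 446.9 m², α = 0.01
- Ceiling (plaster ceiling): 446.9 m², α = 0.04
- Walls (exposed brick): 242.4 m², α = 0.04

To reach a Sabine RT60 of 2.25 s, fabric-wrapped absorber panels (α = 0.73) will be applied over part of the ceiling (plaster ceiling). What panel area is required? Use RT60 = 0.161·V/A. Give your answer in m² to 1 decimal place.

Total absorption A₁ = 19.2×0.11 + 446.9×0.01 + 446.9×0.04 + 242.4×0.04
  = 2.112 + 4.469 + 17.876 + 9.696 = 34.153 m² sabins.
Required A₂ = 0.161·1295.952/2.25 = 92.733 sabins.
ΔA needed = 92.733 − 34.153 = 58.580 sabins.
Each m² of panel replacing the ceiling (plaster ceiling) adds (0.73 − 0.04) = 0.69 sabins.
Panel area = 58.580 / 0.69 = 84.9 m².

84.9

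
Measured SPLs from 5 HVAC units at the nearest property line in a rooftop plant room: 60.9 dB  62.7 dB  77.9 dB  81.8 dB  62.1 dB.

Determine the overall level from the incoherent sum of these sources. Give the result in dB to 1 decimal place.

Converting to relative power and adding: 10^(60.9/10) + 10^(62.7/10) + 10^(77.9/10) + 10^(81.8/10) + 10^(62.1/10) = 2.177e+08.
Combined level = 10 log₁₀(2.177e+08) = 83.4 dB.

83.4 dB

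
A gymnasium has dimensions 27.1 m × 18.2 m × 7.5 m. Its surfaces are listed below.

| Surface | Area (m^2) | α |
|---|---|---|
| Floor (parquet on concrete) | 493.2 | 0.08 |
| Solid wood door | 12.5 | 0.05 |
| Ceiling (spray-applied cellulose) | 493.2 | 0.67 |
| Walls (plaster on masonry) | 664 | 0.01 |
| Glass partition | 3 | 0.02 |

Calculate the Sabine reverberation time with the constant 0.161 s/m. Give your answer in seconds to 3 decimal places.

1.579 seconds

Equivalent absorption area: A = 493.2·0.08 + 12.5·0.05 + 493.2·0.67 + 664·0.01 + 3·0.02 = 377.225 m^2.
V = 27.1·18.2·7.5 = 3699.15 m³.
Sabine: RT60 = 0.161 × 3699.15 / 377.225 = 1.579 s.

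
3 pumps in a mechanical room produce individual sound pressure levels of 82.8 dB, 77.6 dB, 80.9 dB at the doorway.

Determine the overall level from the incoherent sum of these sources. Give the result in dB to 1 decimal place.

Sum in the linear (power) domain: Σ 10^(Lᵢ/10) = 10^(82.8/10) + 10^(77.6/10) + 10^(80.9/10) = 3.711e+08.
Combined level = 10 log₁₀(3.711e+08) = 85.7 dB.

85.7 dB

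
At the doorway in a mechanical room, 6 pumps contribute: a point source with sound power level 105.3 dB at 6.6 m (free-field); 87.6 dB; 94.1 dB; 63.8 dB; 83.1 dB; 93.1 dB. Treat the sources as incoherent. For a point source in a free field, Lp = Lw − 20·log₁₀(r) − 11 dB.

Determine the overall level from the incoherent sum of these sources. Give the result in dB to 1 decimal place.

97.4 dB

Source at 6.6 m: Lp = 105.3 − 20·log₁₀(6.6) − 11 = 77.9 dB.
Converting to relative power and adding: 10^(77.9/10) + 10^(87.6/10) + 10^(94.1/10) + 10^(63.8/10) + 10^(83.1/10) + 10^(93.1/10) = 5.456e+09.
Combined level = 10 log₁₀(5.456e+09) = 97.4 dB.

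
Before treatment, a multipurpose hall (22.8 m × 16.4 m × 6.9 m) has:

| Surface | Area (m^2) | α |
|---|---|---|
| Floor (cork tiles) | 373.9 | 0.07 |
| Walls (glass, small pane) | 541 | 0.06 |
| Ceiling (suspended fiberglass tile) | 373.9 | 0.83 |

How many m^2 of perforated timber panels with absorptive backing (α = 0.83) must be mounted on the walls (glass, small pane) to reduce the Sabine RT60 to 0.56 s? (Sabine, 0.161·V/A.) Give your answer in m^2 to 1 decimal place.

484.1

A₁ = Σ Sᵢαᵢ = 373.9*0.07 + 541*0.06 + 373.9*0.83 = 368.970 sabins.
V = 2580.048 m³. Target absorption A₂ = 0.161 × 2580.048 / 0.56 = 741.764 sabins.
ΔA needed = 741.764 − 368.970 = 372.794 sabins.
Net gain per m^2: Δα = 0.83 − 0.06 = 0.77.
Panel area = 372.794 / 0.77 = 484.1 m^2.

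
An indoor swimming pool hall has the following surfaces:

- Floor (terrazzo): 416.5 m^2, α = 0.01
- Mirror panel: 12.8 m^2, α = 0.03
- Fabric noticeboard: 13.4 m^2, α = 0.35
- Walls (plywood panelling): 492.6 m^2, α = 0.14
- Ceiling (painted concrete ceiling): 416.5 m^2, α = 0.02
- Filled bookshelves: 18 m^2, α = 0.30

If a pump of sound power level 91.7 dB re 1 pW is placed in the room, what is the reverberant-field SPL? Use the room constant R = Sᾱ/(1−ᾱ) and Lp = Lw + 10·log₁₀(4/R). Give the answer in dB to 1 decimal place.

A = 91.933 sabins; S = 1369.8 m^2.
ᾱ = 91.933/1369.8 = 0.0671; R = Sᾱ/(1−ᾱ) = 91.933/(1−0.0671) = 98.545 m^2.
Lp = Lw + 10 log₁₀(4/R) = 91.7 -13.92 = 77.8 dB.

77.8 dB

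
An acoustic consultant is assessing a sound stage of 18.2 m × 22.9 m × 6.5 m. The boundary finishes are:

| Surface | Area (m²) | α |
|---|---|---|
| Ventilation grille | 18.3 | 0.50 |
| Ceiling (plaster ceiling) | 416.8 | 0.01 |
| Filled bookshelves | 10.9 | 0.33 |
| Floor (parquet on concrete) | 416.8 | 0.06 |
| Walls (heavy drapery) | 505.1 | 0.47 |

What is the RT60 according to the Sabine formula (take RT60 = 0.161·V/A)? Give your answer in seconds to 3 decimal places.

Summing Sᵢαᵢ: 9.150 + 4.168 + 3.597 + 25.008 + 237.397 → A = 279.320 sabins.
Volume V = 18.2 × 22.9 × 6.5 = 2709.07 m³.
T = 0.161 V/A = 0.161·2709.07/279.320 = 1.562 s.

1.562 sec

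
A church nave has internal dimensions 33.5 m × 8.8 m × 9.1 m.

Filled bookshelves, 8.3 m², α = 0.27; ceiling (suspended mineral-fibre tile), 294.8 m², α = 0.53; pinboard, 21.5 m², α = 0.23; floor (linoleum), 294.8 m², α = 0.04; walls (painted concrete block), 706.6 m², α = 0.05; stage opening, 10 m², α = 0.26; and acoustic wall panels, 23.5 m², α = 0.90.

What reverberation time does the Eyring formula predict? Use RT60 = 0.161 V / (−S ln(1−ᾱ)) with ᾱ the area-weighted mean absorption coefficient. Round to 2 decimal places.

Total surface area S = 8.3 + 294.8 + 21.5 + 294.8 + 706.6 + 10 + 23.5 = 1359.5 m².
Absorption A = 8.3×0.27 + 294.8×0.53 + 21.5×0.23 + 294.8×0.04 + 706.6×0.05 + 10×0.26 + 23.5×0.90 = 234.302 sabins.
ᾱ = 234.302 / 1359.5 = 0.1723.
Eyring denominator: −S ln(1−ᾱ) = 257.088.
V = 33.5 × 8.8 × 9.1 = 2682.68 m³.
RT60 = 0.161 × 2682.68 / 257.088 = 1.68 s.

1.68 s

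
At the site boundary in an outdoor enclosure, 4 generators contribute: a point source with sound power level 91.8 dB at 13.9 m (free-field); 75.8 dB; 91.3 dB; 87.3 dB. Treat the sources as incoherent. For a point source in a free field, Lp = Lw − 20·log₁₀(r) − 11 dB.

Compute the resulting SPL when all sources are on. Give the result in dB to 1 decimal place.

Source at 13.9 m: Lp = 91.8 − 20·log₁₀(13.9) − 11 = 57.9 dB.
Sum in the linear (power) domain: Σ 10^(Lᵢ/10) = 10^(57.9/10) + 10^(75.8/10) + 10^(91.3/10) + 10^(87.3/10) = 1.925e+09.
L_total = 10·log₁₀(1.925e+09) = 92.8 dB.

92.8 dB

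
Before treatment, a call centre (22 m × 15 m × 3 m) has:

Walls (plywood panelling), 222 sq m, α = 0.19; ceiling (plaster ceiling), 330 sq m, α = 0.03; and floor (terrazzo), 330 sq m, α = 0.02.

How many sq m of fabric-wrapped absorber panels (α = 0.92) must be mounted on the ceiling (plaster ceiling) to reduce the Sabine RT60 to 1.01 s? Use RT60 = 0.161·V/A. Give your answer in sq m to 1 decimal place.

111.4

Summing Sᵢαᵢ: 42.180 + 9.900 + 6.600 → A₁ = 58.680 sabins.
V = 990 m³. Target absorption A₂ = 0.161 × 990 / 1.01 = 157.812 sabins.
Absorption to add: 157.812 − 58.680 = 99.132 sabins.
Net gain per sq m: Δα = 0.92 − 0.03 = 0.89.
Panel area = 99.132 / 0.89 = 111.4 sq m.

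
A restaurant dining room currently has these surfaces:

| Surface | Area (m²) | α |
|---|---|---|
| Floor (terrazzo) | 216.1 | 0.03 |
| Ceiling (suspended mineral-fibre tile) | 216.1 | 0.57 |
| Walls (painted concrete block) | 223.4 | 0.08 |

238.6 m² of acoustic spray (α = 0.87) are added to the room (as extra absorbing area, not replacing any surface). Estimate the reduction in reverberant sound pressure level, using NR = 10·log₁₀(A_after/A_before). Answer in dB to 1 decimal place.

3.8 dB

Equivalent absorption area: A_before = 216.1*0.03 + 216.1*0.57 + 223.4*0.08 = 147.532 m².
Treatment contributes 238.6·0.87 = 207.582 sabins.
New total A_after = 355.114 sabins.
NR = 10·log₁₀(355.114/147.532) = 3.8 dB.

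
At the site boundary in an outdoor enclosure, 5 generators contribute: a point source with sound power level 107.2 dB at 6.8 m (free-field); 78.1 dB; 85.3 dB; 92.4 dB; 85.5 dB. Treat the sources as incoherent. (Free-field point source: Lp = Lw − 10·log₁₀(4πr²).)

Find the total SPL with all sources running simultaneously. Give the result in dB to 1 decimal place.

Source at 6.8 m: Lp = 107.2 − 10·log₁₀(4π·6.8²) = 107.2 − 10·log₁₀(581.069) = 79.6 dB.
Σ 10^(Lᵢ/10) = 2.587e+09.
Back to dB: 10·log₁₀ Σ = 94.1 dB.

94.1 dB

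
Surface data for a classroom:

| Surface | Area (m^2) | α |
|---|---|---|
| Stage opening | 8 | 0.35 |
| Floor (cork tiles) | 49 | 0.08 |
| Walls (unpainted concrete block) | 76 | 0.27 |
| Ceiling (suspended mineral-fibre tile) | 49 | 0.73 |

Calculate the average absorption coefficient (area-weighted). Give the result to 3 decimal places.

S = Σ Sᵢ = 8 + 49 + 76 + 49 = 182.0 m^2.
Weighted sum Σ Sα = 63.010.
ᾱ = 63.010 / 182.0 = 0.346.

0.346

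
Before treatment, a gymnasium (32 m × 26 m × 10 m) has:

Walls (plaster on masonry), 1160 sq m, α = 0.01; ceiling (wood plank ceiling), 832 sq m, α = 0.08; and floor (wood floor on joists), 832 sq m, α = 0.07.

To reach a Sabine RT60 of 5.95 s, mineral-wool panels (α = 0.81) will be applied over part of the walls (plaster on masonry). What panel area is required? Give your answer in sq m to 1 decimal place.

Summing Sᵢαᵢ: 11.600 + 66.560 + 58.240 → A₁ = 136.400 sabins.
V = 8320 m³. Target absorption A₂ = 0.161 × 8320 / 5.95 = 225.129 sabins.
ΔA needed = 225.129 − 136.400 = 88.729 sabins.
Each sq m of panel replacing the walls (plaster on masonry) adds (0.81 − 0.01) = 0.80 sabins.
Area = ΔA/Δα = 88.729/0.80 = 110.9 sq m.

110.9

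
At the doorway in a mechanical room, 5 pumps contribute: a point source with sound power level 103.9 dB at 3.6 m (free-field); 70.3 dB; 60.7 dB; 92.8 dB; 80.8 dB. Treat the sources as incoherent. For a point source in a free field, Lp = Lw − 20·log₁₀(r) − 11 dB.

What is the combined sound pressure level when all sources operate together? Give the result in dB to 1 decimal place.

Source at 3.6 m: Lp = 103.9 − 20·log₁₀(3.6) − 11 = 81.8 dB.
Converting to relative power and adding: 10^(81.8/10) + 10^(70.3/10) + 10^(60.7/10) + 10^(92.8/10) + 10^(80.8/10) = 2.189e+09.
Combined level = 10 log₁₀(2.189e+09) = 93.4 dB.

93.4 dB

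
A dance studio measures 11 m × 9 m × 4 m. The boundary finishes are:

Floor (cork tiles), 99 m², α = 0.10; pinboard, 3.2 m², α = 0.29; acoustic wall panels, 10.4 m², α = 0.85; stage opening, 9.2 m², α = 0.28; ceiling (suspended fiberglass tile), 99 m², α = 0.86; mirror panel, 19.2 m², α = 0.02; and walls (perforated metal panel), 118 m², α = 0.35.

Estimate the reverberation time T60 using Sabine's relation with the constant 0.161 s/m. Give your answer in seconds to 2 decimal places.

Summing Sᵢαᵢ: 9.900 + 0.928 + 8.840 + 2.576 + 85.140 + 0.384 + 41.300 → A = 149.068 sabins.
Room volume: 396 m³.
Sabine: RT60 = 0.161 × 396 / 149.068 = 0.43 s.

0.43 s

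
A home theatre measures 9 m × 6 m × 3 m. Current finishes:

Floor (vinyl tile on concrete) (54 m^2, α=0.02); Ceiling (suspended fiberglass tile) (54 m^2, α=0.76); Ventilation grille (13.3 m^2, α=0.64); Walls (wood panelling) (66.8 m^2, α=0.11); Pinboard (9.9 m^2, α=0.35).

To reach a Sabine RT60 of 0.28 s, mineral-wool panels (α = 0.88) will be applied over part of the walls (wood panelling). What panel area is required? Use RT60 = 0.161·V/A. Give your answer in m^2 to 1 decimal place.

41.2

Total absorption A₁ = 54×0.02 + 54×0.76 + 13.3×0.64 + 66.8×0.11 + 9.9×0.35
  = 1.080 + 41.040 + 8.512 + 7.348 + 3.465 = 61.445 m^2 sabins.
V = 162 m³. Target absorption A₂ = 0.161 × 162 / 0.28 = 93.150 sabins.
Absorption to add: 93.150 − 61.445 = 31.705 sabins.
Each m^2 of panel replacing the walls (wood panelling) adds (0.88 − 0.11) = 0.77 sabins.
Area = ΔA/Δα = 31.705/0.77 = 41.2 m^2.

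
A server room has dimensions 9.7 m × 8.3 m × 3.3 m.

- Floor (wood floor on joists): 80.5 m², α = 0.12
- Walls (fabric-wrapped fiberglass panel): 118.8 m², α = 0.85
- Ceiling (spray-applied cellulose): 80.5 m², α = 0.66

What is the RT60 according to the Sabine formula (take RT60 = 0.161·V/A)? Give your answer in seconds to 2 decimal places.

Equivalent absorption area: A = 80.5·0.12 + 118.8·0.85 + 80.5·0.66 = 163.770 m².
V = 9.7·8.3·3.3 = 265.683 m³.
T = 0.161 V/A = 0.161·265.683/163.770 = 0.26 s.

0.26 seconds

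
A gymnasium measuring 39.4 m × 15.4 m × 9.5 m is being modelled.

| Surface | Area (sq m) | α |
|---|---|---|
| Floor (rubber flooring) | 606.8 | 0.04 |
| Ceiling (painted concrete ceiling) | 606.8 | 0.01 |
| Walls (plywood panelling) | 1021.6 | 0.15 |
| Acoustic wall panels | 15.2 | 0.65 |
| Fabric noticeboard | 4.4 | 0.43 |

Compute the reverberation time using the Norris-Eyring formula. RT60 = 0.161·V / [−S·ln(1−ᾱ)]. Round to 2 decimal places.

4.54 sec

Total surface area S = 606.8 + 606.8 + 1021.6 + 15.2 + 4.4 = 2254.8 sq m.
Σ(Sᵢαᵢ) = 606.8×0.04 + 606.8×0.01 + 1021.6×0.15 + 15.2×0.65 + 4.4×0.43 = 195.352.
Mean coefficient ᾱ = A/S = 0.0866.
Eyring denominator: −S ln(1−ᾱ) = 204.243.
V = 39.4 × 15.4 × 9.5 = 5764.22 m³.
RT60 = 0.161 × 5764.22 / 204.243 = 4.54 s.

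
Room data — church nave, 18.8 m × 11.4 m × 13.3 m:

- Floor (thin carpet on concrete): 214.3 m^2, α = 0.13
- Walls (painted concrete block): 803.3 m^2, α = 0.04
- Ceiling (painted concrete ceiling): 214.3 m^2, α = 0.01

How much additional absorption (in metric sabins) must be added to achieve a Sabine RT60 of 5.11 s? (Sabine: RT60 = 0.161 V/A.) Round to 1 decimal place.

Equivalent absorption area: A₁ = 214.3·0.13 + 803.3·0.04 + 214.3·0.01 = 62.134 m^2.
For T = 5.11 s, need A₂ = 0.161·V/T = 0.161·2850.456/5.11 = 89.809 sabins.
Shortfall: 89.809 − 62.134 = 27.7 sabins.

27.7 sabins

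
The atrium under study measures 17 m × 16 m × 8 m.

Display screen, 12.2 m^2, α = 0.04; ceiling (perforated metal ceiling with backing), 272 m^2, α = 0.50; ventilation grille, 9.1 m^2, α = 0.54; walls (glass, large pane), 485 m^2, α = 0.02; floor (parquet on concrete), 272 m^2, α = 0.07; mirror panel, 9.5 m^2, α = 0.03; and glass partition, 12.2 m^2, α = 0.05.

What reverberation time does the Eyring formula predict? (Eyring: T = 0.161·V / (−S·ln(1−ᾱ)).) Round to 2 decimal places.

S = Σ Sᵢ = 1072.0 m^2.
Absorption A = 12.2×0.04 + 272×0.50 + 9.1×0.54 + 485×0.02 + 272×0.07 + 9.5×0.03 + 12.2×0.05 = 171.037 sabins.
Mean coefficient ᾱ = A/S = 0.1595.
−S·ln(1−ᾱ) = −1072.0 × ln(1 − 0.1595) = 186.269.
V = 17 × 16 × 8 = 2176 m³.
T = 0.161·V/[−S·ln(1−ᾱ)] = 0.161·2176/186.269 = 1.88 s.

1.88 s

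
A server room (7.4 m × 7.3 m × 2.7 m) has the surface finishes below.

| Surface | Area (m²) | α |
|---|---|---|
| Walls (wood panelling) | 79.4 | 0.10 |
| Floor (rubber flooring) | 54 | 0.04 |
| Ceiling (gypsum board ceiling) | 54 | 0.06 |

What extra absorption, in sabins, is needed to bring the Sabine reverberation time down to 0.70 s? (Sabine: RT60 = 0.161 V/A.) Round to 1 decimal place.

A₁ = Σ Sᵢαᵢ = 79.4×0.10 + 54×0.04 + 54×0.06 = 13.340 sabins.
V = 145.854 m³. Required absorption A₂ = 0.161 × 145.854 / 0.70 = 33.546 sabins.
Additional absorption ΔA = 33.546 − 13.340 = 20.2 sabins.

20.2 sabins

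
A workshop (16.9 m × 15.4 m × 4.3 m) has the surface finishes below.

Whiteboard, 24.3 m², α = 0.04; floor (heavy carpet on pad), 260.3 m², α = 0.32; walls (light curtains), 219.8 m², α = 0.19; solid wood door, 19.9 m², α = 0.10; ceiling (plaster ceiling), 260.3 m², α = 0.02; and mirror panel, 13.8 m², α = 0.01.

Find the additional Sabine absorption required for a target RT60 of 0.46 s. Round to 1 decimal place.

258.3 sabins

Summing Sᵢαᵢ: 0.972 + 83.296 + 41.762 + 1.990 + 5.206 + 0.138 → A₁ = 133.364 sabins.
V = 1119.118 m³. Required absorption A₂ = 0.161 × 1119.118 / 0.46 = 391.691 sabins.
Shortfall: 391.691 − 133.364 = 258.3 sabins.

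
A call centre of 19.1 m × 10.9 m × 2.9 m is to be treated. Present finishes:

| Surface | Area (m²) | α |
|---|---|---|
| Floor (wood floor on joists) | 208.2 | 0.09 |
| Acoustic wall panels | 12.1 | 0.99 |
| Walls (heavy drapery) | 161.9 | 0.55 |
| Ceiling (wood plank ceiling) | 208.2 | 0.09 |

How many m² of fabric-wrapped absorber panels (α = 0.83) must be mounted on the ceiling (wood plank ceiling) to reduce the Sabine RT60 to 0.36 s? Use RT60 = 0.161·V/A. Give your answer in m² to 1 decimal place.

Total absorption A₁ = 208.2*0.09 + 12.1*0.99 + 161.9*0.55 + 208.2*0.09
  = 18.738 + 11.979 + 89.045 + 18.738 = 138.500 m² sabins.
Required A₂ = 0.161·603.751/0.36 = 270.011 sabins.
Absorption to add: 270.011 − 138.500 = 131.511 sabins.
Each m² of panel replacing the ceiling (wood plank ceiling) adds (0.83 − 0.09) = 0.74 sabins.
Panel area = 131.511 / 0.74 = 177.7 m².

177.7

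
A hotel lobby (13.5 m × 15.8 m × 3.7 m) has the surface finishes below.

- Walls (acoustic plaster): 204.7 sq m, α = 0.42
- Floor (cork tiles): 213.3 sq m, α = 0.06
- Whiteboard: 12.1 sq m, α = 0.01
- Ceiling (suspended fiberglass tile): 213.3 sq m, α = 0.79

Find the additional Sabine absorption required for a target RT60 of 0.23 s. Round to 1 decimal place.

A₁ = Σ Sᵢαᵢ = 204.7·0.42 + 213.3·0.06 + 12.1·0.01 + 213.3·0.79 = 267.400 sabins.
V = 789.21 m³. Required absorption A₂ = 0.161 × 789.21 / 0.23 = 552.447 sabins.
Shortfall: 552.447 − 267.400 = 285.0 sabins.

285.0 sabins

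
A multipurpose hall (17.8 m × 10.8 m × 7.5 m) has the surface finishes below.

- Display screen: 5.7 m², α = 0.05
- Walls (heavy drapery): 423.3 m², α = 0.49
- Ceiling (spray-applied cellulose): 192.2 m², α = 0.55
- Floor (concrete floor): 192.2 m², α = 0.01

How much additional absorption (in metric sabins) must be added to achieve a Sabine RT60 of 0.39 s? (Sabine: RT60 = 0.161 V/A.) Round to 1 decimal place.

279.9 sabins

Total absorption A₁ = 5.7×0.05 + 423.3×0.49 + 192.2×0.55 + 192.2×0.01
  = 0.285 + 207.417 + 105.710 + 1.922 = 315.334 m² sabins.
Target A₂ = 0.161·1441.8/0.39 = 595.205 sabins (V = 1441.8 m³).
Additional absorption ΔA = 595.205 − 315.334 = 279.9 sabins.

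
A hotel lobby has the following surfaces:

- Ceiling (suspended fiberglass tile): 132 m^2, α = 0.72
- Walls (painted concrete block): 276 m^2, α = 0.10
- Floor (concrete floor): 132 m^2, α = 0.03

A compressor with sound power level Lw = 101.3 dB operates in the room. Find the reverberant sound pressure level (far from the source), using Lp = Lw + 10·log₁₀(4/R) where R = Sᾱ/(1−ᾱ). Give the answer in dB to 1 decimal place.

85.1 dB

Σ(Sᵢαᵢ) = 132·0.72 + 276·0.10 + 132·0.03 = 126.600; total area S = 540.0 m^2.
ᾱ = 0.2344, so room constant R = A/(1−ᾱ) = 165.361 m^2.
Lp = 101.3 + 10·log₁₀(4/165.361) = 101.3 + (-16.16) = 85.1 dB.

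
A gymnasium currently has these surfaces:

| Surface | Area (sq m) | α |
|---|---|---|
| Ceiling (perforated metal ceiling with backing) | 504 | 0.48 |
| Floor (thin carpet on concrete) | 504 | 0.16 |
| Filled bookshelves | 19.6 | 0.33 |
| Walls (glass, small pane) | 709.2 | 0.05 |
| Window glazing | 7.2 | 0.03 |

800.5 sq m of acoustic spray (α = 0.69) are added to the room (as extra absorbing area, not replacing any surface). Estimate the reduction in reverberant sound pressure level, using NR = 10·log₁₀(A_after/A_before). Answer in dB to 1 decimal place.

4.0 dB

Equivalent absorption area: A_before = 504×0.48 + 504×0.16 + 19.6×0.33 + 709.2×0.05 + 7.2×0.03 = 364.704 sq m.
Treatment contributes 800.5·0.69 = 552.345 sabins.
A_after = 364.704 + 552.345 = 917.049 sabins.
Reduction = 10 log₁₀(A_after/A_before) = 10 log₁₀(2.5145) = 4.0 dB.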